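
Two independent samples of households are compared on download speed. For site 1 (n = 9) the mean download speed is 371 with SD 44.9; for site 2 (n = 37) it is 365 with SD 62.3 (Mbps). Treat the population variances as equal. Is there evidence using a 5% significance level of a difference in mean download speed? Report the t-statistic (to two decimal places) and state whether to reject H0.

t = 0.27; fail to reject H0

Let group 1 = site 1, group 2 = site 2. H0: μ_1 = μ_2; H1: μ_1 ≠ μ_2 (two-sample pooled-variance t-test, two-sided).
s_p² = [(9−1)·44.9² + (37−1)·62.3²]/(9+37−2) = 3542.15
t = (371 − 365)/√[3542.15·(1/9 + 1/37)] = 0.27
df = n₁ + n₂ − 2 = 44
Two-sided p-value ≈ 0.7875
Since p ≈ 0.7875 > α = 0.05, fail to reject H0; the data do not provide sufficient evidence against H0.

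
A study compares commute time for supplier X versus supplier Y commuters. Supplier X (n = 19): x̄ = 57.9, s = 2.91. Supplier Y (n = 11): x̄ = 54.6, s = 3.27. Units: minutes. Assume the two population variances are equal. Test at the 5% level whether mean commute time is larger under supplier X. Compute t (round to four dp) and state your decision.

t = 2.8619; reject H0

Let group 1 = supplier X, group 2 = supplier Y. H0: μ_1 = μ_2; H1: μ_1 > μ_2 (two-sample pooled-variance t-test, right-tailed).
s_p² = [(19−1)·2.91² + (11−1)·3.27²]/(19+11−2) = 9.26267
t = (57.9 − 54.6)/√[9.26267·(1/19 + 1/11)] = 2.8619
df = n₁ + n₂ − 2 = 28
p-value = P(T ≥ 2.8619) ≈ 0.0039
Since p ≈ 0.0039 < α = 0.05, reject H0; the data support H1.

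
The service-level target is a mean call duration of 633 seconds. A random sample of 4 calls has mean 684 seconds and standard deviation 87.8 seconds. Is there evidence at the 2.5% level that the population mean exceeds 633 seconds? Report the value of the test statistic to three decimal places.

1.162

H0: μ = 633; H1: μ > 633 (one-sample t-test, right-tailed).
t = (x̄ − μ₀)/(s/√n) = (684 − 633)/(87.8/√4) = 1.162
df = n − 1 = 3
p-value = P(T ≥ 1.162) ≈ 0.1647
Since p ≈ 0.1647 > α = 0.025, fail to reject H0; the evidence is not statistically significant.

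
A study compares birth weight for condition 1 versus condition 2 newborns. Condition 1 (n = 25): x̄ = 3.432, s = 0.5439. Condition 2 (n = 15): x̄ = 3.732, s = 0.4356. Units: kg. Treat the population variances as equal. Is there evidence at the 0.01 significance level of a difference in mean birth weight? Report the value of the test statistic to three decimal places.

-1.813

Let group 1 = condition 1, group 2 = condition 2. H0: μ_1 = μ_2; H1: μ_1 ≠ μ_2 (two-sample pooled-variance t-test, two-sided).
s_p² = [(25−1)·0.5439² + (15−1)·0.4356²]/(25+15−2) = 0.256745
t = (3.432 − 3.732)/√[0.256745·(1/25 + 1/15)] = -1.813
df = n₁ + n₂ − 2 = 38
Two-sided p-value ≈ 0.0778
Since p ≈ 0.0778 > α = 0.01, fail to reject H0; the data do not provide sufficient evidence against H0.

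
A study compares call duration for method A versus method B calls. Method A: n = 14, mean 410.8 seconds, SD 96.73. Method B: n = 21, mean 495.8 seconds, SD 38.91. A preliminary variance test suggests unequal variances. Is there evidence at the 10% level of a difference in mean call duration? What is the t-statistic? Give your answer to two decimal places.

Let group 1 = method A, group 2 = method B. H0: μ_1 = μ_2; H1: μ_1 ≠ μ_2 (Welch's two-sample t-test, two-sided).
t = (x̄_1 − x̄_2)/√(s_1²/n_1 + s_2²/n_2) = (410.8 − 495.8)/√(96.73²/14 + 38.91²/21) = -3.12
Welch–Satterthwaite df ≈ 15.84
Two-sided p-value ≈ 0.007
Since p ≈ 0.007 < α = 0.1, reject H0; the data support H1.

-3.12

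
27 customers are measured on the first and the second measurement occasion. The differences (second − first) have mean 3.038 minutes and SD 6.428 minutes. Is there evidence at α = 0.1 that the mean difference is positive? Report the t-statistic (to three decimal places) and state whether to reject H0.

H0: μ_d = 0; H1: μ_d > 0 (paired t-test on the differences, right-tailed).
t = d̄/(s_d/√n) = 3.038/(6.428/√27) = 2.456
df = n − 1 = 26
p-value = P(T ≥ 2.456) ≈ 0.011
Since p ≈ 0.011 < α = 0.1, reject H0; the data support H1.

t = 2.456; reject H0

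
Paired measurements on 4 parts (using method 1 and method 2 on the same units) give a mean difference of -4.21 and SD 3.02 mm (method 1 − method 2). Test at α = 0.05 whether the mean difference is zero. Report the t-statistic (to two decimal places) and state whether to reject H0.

t = -2.79; fail to reject H0

H0: μ_d = 0; H1: μ_d ≠ 0 (paired t-test on the differences, two-sided).
t = d̄/(s_d/√n) = -4.21/(3.02/√4) = -2.79
df = n − 1 = 3
Two-sided p-value ≈ 0.0685
Since p ≈ 0.0685 > α = 0.05, fail to reject H0; the data do not provide sufficient evidence against H0.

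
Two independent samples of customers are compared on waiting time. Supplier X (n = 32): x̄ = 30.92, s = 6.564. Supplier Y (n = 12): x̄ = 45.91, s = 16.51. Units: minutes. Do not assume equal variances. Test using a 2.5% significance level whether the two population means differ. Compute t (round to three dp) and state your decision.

t = -3.056; reject H0

Let group 1 = supplier X, group 2 = supplier Y. H0: μ_1 = μ_2; H1: μ_1 ≠ μ_2 (Welch's two-sample t-test, two-sided).
t = (x̄_1 − x̄_2)/√(s_1²/n_1 + s_2²/n_2) = (30.92 − 45.91)/√(6.564²/32 + 16.51²/12) = -3.056
Welch–Satterthwaite df ≈ 12.33
Two-sided p-value ≈ 0.010
Since p ≈ 0.010 < α = 0.025, reject H0; the data support H1.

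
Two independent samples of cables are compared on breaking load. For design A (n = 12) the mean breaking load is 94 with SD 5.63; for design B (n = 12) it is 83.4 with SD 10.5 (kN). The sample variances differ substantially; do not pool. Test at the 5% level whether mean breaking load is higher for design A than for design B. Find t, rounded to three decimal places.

3.082

Let group 1 = design A, group 2 = design B. H0: μ_1 = μ_2; H1: μ_1 > μ_2 (Welch's two-sample t-test, right-tailed).
t = (x̄_1 − x̄_2)/√(s_1²/n_1 + s_2²/n_2) = (94 − 83.4)/√(5.63²/12 + 10.5²/12) = 3.082
Welch–Satterthwaite df ≈ 16.84
p-value = P(T ≥ 3.082) ≈ 0.003
Since p ≈ 0.003 < α = 0.05, reject H0; the evidence is statistically significant.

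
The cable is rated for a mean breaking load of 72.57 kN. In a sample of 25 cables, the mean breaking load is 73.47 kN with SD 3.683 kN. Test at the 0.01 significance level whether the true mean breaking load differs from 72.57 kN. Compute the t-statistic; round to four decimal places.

H0: μ = 72.57; H1: μ ≠ 72.57 (one-sample t-test, two-sided).
t = (x̄ − μ₀)/(s/√n) = (73.47 − 72.57)/(3.683/√25) = 1.2218
df = n − 1 = 24
Two-sided p-value ≈ 0.234
Since p ≈ 0.234 > α = 0.01, fail to reject H0; the evidence is not statistically significant.

1.2218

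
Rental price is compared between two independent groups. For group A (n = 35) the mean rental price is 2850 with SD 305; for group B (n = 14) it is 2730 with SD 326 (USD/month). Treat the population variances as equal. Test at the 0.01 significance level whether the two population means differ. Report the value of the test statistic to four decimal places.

Let group 1 = group A, group 2 = group B. H0: μ_1 = μ_2; H1: μ_1 ≠ μ_2 (two-sample pooled-variance t-test, two-sided).
s_p² = [(35−1)·305² + (14−1)·326²]/(35+14−2) = 96690.2
t = (2850 − 2730)/√[96690.2·(1/35 + 1/14)] = 1.2204
df = n₁ + n₂ − 2 = 47
Two-sided p-value ≈ 0.2284
Since p ≈ 0.2284 > α = 0.01, fail to reject H0; the evidence is not statistically significant.

1.2204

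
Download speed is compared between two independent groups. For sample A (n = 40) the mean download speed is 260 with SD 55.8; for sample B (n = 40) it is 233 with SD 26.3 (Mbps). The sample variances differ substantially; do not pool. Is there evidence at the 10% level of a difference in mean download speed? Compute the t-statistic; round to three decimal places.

2.768

Let group 1 = sample A, group 2 = sample B. H0: μ_1 = μ_2; H1: μ_1 ≠ μ_2 (Welch's two-sample t-test, two-sided).
t = (x̄_1 − x̄_2)/√(s_1²/n_1 + s_2²/n_2) = (260 − 233)/√(55.8²/40 + 26.3²/40) = 2.768
Welch–Satterthwaite df ≈ 55.51
Two-sided p-value ≈ 0.0076
Since p ≈ 0.0076 < α = 0.1, reject H0; the data support H1.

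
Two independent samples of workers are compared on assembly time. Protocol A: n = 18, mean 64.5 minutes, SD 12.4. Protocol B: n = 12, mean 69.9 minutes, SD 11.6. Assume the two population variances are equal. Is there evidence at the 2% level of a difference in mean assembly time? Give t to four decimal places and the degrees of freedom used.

t = -1.1983, df = 28

Let group 1 = protocol A, group 2 = protocol B. H0: μ_1 = μ_2; H1: μ_1 ≠ μ_2 (two-sample pooled-variance t-test, two-sided).
s_p² = [(18−1)·12.4² + (12−1)·11.6²]/(18+12−2) = 146.217
t = (64.5 − 69.9)/√[146.217·(1/18 + 1/12)] = -1.1983
df = n₁ + n₂ − 2 = 28
Two-sided p-value ≈ 0.2408
Since p ≈ 0.2408 > α = 0.02, fail to reject H0; the data do not provide sufficient evidence against H0.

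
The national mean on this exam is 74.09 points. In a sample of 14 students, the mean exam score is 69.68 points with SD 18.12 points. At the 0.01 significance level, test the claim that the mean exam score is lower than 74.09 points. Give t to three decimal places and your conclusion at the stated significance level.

H0: μ = 74.09; H1: μ < 74.09 (one-sample t-test, left-tailed).
t = (x̄ − μ₀)/(s/√n) = (69.68 − 74.09)/(18.12/√14) = -0.911
df = n − 1 = 13
p-value = P(T ≤ -0.911) ≈ 0.190
Since p ≈ 0.190 > α = 0.01, fail to reject H0; the evidence is not statistically significant.

t = -0.911; fail to reject H0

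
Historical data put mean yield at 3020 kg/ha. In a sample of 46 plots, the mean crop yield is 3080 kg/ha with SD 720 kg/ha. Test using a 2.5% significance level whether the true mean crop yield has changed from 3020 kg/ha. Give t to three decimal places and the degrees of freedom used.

H0: μ = 3020; H1: μ ≠ 3020 (one-sample t-test, two-sided).
t = (x̄ − μ₀)/(s/√n) = (3080 − 3020)/(720/√46) = 0.565
df = n − 1 = 45
Two-sided p-value ≈ 0.5747
Since p ≈ 0.5747 > α = 0.025, fail to reject H0; the evidence is not statistically significant.

t = 0.565, df = 45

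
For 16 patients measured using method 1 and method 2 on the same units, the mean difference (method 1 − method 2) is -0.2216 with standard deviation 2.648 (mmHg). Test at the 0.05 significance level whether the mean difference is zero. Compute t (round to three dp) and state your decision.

H0: μ_d = 0; H1: μ_d ≠ 0 (paired t-test on the differences, two-sided).
t = d̄/(s_d/√n) = -0.2216/(2.648/√16) = -0.335
df = n − 1 = 15
Two-sided p-value ≈ 0.742
Since p ≈ 0.742 > α = 0.05, fail to reject H0; the data do not provide sufficient evidence against H0.

t = -0.335; fail to reject H0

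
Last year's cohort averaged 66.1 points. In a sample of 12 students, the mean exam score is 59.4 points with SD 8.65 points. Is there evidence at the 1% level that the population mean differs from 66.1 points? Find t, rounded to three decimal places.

H0: μ = 66.1; H1: μ ≠ 66.1 (one-sample t-test, two-sided).
t = (x̄ − μ₀)/(s/√n) = (59.4 − 66.1)/(8.65/√12) = -2.683
df = n − 1 = 11
Two-sided p-value ≈ 0.0213
Since p ≈ 0.0213 > α = 0.01, fail to reject H0; the data do not provide sufficient evidence against H0.

-2.683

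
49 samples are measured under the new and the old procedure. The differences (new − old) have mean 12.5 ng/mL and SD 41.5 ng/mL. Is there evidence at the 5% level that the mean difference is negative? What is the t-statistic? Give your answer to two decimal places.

H0: μ_d = 0; H1: μ_d < 0 (paired t-test on the differences, left-tailed).
t = d̄/(s_d/√n) = 12.5/(41.5/√49) = 2.11
df = n − 1 = 48
p-value = P(T ≤ 2.11) ≈ 0.980
Since p ≈ 0.980 > α = 0.05, fail to reject H0; the evidence is not statistically significant.

2.11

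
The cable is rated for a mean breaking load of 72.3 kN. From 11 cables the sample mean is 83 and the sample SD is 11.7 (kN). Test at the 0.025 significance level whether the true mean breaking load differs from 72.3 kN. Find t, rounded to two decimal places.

3.03

H0: μ = 72.3; H1: μ ≠ 72.3 (one-sample t-test, two-sided).
t = (x̄ − μ₀)/(s/√n) = (83 − 72.3)/(11.7/√11) = 3.03
df = n − 1 = 10
Two-sided p-value ≈ 0.013
Since p ≈ 0.013 < α = 0.025, reject H0; the evidence is statistically significant.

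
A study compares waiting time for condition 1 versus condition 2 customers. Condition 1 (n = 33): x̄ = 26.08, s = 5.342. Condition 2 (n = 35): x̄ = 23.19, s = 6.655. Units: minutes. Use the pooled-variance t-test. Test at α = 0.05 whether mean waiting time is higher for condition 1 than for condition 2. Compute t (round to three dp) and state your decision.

Let group 1 = condition 1, group 2 = condition 2. H0: μ_1 = μ_2; H1: μ_1 > μ_2 (two-sample pooled-variance t-test, right-tailed).
s_p² = [(33−1)·5.342² + (35−1)·6.655²]/(33+35−2) = 36.6517
t = (26.08 − 23.19)/√[36.6517·(1/33 + 1/35)] = 1.967
df = n₁ + n₂ − 2 = 66
p-value = P(T ≥ 1.967) ≈ 0.0267
Since p ≈ 0.0267 < α = 0.05, reject H0; the evidence is statistically significant.

t = 1.967; reject H0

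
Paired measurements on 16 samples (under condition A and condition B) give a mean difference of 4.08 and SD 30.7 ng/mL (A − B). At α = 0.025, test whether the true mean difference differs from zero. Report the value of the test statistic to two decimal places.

0.53

H0: μ_d = 0; H1: μ_d ≠ 0 (paired t-test on the differences, two-sided).
t = d̄/(s_d/√n) = 4.08/(30.7/√16) = 0.53
df = n − 1 = 15
Two-sided p-value ≈ 0.603
Since p ≈ 0.603 > α = 0.025, fail to reject H0; the evidence is not statistically significant.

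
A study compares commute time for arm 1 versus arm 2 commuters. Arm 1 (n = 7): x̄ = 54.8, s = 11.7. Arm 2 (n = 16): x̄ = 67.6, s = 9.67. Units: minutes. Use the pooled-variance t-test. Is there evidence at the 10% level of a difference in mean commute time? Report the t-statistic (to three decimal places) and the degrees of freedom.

Let group 1 = arm 1, group 2 = arm 2. H0: μ_1 = μ_2; H1: μ_1 ≠ μ_2 (two-sample pooled-variance t-test, two-sided).
s_p² = [(7−1)·11.7² + (16−1)·9.67²]/(7+16−2) = 105.904
t = (54.8 − 67.6)/√[105.904·(1/7 + 1/16)] = -2.745
df = n₁ + n₂ − 2 = 21
Two-sided p-value ≈ 0.012
Since p ≈ 0.012 < α = 0.1, reject H0; the data support H1.

t = -2.745, df = 21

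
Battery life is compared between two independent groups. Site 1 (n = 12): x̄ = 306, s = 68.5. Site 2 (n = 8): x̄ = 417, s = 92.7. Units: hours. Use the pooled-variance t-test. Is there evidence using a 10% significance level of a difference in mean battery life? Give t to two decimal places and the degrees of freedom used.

Let group 1 = site 1, group 2 = site 2. H0: μ_1 = μ_2; H1: μ_1 ≠ μ_2 (two-sample pooled-variance t-test, two-sided).
s_p² = [(12−1)·68.5² + (8−1)·92.7²]/(12+8−2) = 6209.32
t = (306 − 417)/√[6209.32·(1/12 + 1/8)] = -3.09
df = n₁ + n₂ − 2 = 18
Two-sided p-value ≈ 0.006
Since p ≈ 0.006 < α = 0.1, reject H0; the evidence is statistically significant.

t = -3.09, df = 18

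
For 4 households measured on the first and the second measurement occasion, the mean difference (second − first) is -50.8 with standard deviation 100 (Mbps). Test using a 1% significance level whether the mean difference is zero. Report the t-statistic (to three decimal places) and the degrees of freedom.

H0: μ_d = 0; H1: μ_d ≠ 0 (paired t-test on the differences, two-sided).
t = d̄/(s_d/√n) = -50.8/(100/√4) = -1.016
df = n − 1 = 3
Two-sided p-value ≈ 0.3844
Since p ≈ 0.3844 > α = 0.01, fail to reject H0; the evidence is not statistically significant.

t = -1.016, df = 3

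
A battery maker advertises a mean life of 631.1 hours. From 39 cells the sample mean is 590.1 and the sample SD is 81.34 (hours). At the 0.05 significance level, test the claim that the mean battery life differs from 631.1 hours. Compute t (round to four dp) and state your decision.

t = -3.1478; reject H0

H0: μ = 631.1; H1: μ ≠ 631.1 (one-sample t-test, two-sided).
t = (x̄ − μ₀)/(s/√n) = (590.1 − 631.1)/(81.34/√39) = -3.1478
df = n − 1 = 38
Two-sided p-value ≈ 0.003
Since p ≈ 0.003 < α = 0.05, reject H0; the data support H1.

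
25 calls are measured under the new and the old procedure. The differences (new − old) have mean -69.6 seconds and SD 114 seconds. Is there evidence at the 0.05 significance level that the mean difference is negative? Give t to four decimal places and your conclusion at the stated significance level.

H0: μ_d = 0; H1: μ_d < 0 (paired t-test on the differences, left-tailed).
t = d̄/(s_d/√n) = -69.6/(114/√25) = -3.0526
df = n − 1 = 24
p-value = P(T ≤ -3.0526) ≈ 0.003
Since p ≈ 0.003 < α = 0.05, reject H0; the evidence is statistically significant.

t = -3.0526; reject H0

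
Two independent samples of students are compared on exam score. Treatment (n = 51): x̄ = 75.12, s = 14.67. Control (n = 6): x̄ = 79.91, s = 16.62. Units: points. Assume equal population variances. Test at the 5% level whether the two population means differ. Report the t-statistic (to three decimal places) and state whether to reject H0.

Let group 1 = treatment, group 2 = control. H0: μ_1 = μ_2; H1: μ_1 ≠ μ_2 (two-sample pooled-variance t-test, two-sided).
s_p² = [(51−1)·14.67² + (6−1)·16.62²]/(51+6−2) = 220.756
t = (75.12 − 79.91)/√[220.756·(1/51 + 1/6)] = -0.747
df = n₁ + n₂ − 2 = 55
Two-sided p-value ≈ 0.4583
Since p ≈ 0.4583 > α = 0.05, fail to reject H0; the evidence is not statistically significant.

t = -0.747; fail to reject H0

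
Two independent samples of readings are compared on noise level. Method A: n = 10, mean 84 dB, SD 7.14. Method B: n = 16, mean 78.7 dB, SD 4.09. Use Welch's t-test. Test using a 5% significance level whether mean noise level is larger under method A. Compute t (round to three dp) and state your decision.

t = 2.138; reject H0

Let group 1 = method A, group 2 = method B. H0: μ_1 = μ_2; H1: μ_1 > μ_2 (Welch's two-sample t-test, right-tailed).
t = (x̄_1 − x̄_2)/√(s_1²/n_1 + s_2²/n_2) = (84 − 78.7)/√(7.14²/10 + 4.09²/16) = 2.138
Welch–Satterthwaite df ≈ 12.75
p-value = P(T ≥ 2.138) ≈ 0.026
Since p ≈ 0.026 < α = 0.05, reject H0; the evidence is statistically significant.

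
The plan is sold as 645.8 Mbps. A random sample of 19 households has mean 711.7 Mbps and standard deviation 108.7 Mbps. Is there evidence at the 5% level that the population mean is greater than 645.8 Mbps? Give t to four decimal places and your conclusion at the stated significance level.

H0: μ = 645.8; H1: μ > 645.8 (one-sample t-test, right-tailed).
t = (x̄ − μ₀)/(s/√n) = (711.7 − 645.8)/(108.7/√19) = 2.6426
df = n − 1 = 18
p-value = P(T ≥ 2.6426) ≈ 0.0083
Since p ≈ 0.0083 < α = 0.05, reject H0; the data support H1.

t = 2.6426; reject H0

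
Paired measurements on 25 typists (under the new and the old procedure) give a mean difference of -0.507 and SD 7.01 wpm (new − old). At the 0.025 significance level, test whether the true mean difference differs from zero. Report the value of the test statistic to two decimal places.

H0: μ_d = 0; H1: μ_d ≠ 0 (paired t-test on the differences, two-sided).
t = d̄/(s_d/√n) = -0.507/(7.01/√25) = -0.36
df = n − 1 = 24
Two-sided p-value ≈ 0.721
Since p ≈ 0.721 > α = 0.025, fail to reject H0; the evidence is not statistically significant.

-0.36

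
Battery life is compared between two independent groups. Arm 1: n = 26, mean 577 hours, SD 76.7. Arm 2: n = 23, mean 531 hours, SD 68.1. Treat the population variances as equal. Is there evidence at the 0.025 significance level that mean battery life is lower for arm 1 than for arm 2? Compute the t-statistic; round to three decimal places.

Let group 1 = arm 1, group 2 = arm 2. H0: μ_1 = μ_2; H1: μ_1 < μ_2 (two-sample pooled-variance t-test, left-tailed).
s_p² = [(26−1)·76.7² + (23−1)·68.1²]/(26+23−2) = 5299.99
t = (577 − 531)/√[5299.99·(1/26 + 1/23)] = 2.207
df = n₁ + n₂ − 2 = 47
p-value = P(T ≤ 2.207) ≈ 0.984
Since p ≈ 0.984 > α = 0.025, fail to reject H0; the evidence is not statistically significant.

2.207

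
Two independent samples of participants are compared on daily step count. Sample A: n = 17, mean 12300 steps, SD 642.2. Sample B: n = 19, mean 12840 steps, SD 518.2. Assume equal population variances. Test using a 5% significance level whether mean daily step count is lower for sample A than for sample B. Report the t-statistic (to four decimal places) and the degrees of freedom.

t = -2.7894, df = 34

Let group 1 = sample A, group 2 = sample B. H0: μ_1 = μ_2; H1: μ_1 < μ_2 (two-sample pooled-variance t-test, left-tailed).
s_p² = [(17−1)·642.2² + (19−1)·518.2²]/(17+19−2) = 336244
t = (12300 − 12840)/√[336244·(1/17 + 1/19)] = -2.7894
df = n₁ + n₂ − 2 = 34
p-value = P(T ≤ -2.7894) ≈ 0.0043
Since p ≈ 0.0043 < α = 0.05, reject H0; the evidence is statistically significant.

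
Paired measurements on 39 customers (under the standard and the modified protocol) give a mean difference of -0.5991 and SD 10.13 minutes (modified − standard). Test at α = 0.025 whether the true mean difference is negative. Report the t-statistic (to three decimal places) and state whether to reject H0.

t = -0.369; fail to reject H0

H0: μ_d = 0; H1: μ_d < 0 (paired t-test on the differences, left-tailed).
t = d̄/(s_d/√n) = -0.5991/(10.13/√39) = -0.369
df = n − 1 = 38
p-value = P(T ≤ -0.369) ≈ 0.357
Since p ≈ 0.357 > α = 0.025, fail to reject H0; the evidence is not statistically significant.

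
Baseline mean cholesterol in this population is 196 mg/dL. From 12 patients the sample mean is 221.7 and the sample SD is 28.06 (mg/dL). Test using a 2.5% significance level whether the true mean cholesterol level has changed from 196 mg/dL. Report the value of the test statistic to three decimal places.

3.173

H0: μ = 196; H1: μ ≠ 196 (one-sample t-test, two-sided).
t = (x̄ − μ₀)/(s/√n) = (221.7 − 196)/(28.06/√12) = 3.173
df = n − 1 = 11
Two-sided p-value ≈ 0.009
Since p ≈ 0.009 < α = 0.025, reject H0; the data support H1.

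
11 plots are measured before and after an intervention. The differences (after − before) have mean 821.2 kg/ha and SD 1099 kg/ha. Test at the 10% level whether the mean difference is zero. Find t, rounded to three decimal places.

H0: μ_d = 0; H1: μ_d ≠ 0 (paired t-test on the differences, two-sided).
t = d̄/(s_d/√n) = 821.2/(1099/√11) = 2.478
df = n − 1 = 10
Two-sided p-value ≈ 0.033
Since p ≈ 0.033 < α = 0.1, reject H0; the data support H1.

2.478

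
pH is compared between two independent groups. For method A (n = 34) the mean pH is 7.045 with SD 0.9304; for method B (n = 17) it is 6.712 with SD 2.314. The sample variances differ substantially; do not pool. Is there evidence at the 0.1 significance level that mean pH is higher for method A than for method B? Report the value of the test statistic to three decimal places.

Let group 1 = method A, group 2 = method B. H0: μ_1 = μ_2; H1: μ_1 > μ_2 (Welch's two-sample t-test, right-tailed).
t = (x̄_1 − x̄_2)/√(s_1²/n_1 + s_2²/n_2) = (7.045 − 6.712)/√(0.9304²/34 + 2.314²/17) = 0.571
Welch–Satterthwaite df ≈ 18.63
p-value = P(T ≥ 0.571) ≈ 0.2875
Since p ≈ 0.2875 > α = 0.1, fail to reject H0; the data do not provide sufficient evidence against H0.

0.571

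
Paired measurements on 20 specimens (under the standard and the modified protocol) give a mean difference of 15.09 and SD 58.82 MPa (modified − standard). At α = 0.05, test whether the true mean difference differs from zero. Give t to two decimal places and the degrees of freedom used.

t = 1.15, df = 19

H0: μ_d = 0; H1: μ_d ≠ 0 (paired t-test on the differences, two-sided).
t = d̄/(s_d/√n) = 15.09/(58.82/√20) = 1.15
df = n − 1 = 19
Two-sided p-value ≈ 0.2655
Since p ≈ 0.2655 > α = 0.05, fail to reject H0; the data do not provide sufficient evidence against H0.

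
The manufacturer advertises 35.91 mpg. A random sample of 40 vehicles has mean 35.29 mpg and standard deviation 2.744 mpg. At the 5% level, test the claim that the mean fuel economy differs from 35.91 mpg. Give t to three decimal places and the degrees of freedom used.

t = -1.429, df = 39

H0: μ = 35.91; H1: μ ≠ 35.91 (one-sample t-test, two-sided).
t = (x̄ − μ₀)/(s/√n) = (35.29 − 35.91)/(2.744/√40) = -1.429
df = n − 1 = 39
Two-sided p-value ≈ 0.161
Since p ≈ 0.161 > α = 0.05, fail to reject H0; the evidence is not statistically significant.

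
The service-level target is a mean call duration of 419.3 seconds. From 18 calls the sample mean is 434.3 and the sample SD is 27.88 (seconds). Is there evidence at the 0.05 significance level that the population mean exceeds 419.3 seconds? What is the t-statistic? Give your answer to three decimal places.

2.283

H0: μ = 419.3; H1: μ > 419.3 (one-sample t-test, right-tailed).
t = (x̄ − μ₀)/(s/√n) = (434.3 − 419.3)/(27.88/√18) = 2.283
df = n − 1 = 17
p-value = P(T ≥ 2.283) ≈ 0.018
Since p ≈ 0.018 < α = 0.05, reject H0; the data support H1.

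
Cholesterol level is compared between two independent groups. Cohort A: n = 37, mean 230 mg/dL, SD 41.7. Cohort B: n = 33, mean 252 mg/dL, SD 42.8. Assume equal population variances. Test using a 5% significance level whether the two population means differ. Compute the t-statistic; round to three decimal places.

Let group 1 = cohort A, group 2 = cohort B. H0: μ_1 = μ_2; H1: μ_1 ≠ μ_2 (two-sample pooled-variance t-test, two-sided).
s_p² = [(37−1)·41.7² + (33−1)·42.8²]/(37+33−2) = 1782.63
t = (230 − 252)/√[1782.63·(1/37 + 1/33)] = -2.176
df = n₁ + n₂ − 2 = 68
Two-sided p-value ≈ 0.033
Since p ≈ 0.033 < α = 0.05, reject H0; the evidence is statistically significant.

-2.176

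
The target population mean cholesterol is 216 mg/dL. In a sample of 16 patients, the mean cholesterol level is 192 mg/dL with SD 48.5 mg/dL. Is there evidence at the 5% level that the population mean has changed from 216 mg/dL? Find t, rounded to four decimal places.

-1.9794

H0: μ = 216; H1: μ ≠ 216 (one-sample t-test, two-sided).
t = (x̄ − μ₀)/(s/√n) = (192 − 216)/(48.5/√16) = -1.9794
df = n − 1 = 15
Two-sided p-value ≈ 0.0664
Since p ≈ 0.0664 > α = 0.05, fail to reject H0; the data do not provide sufficient evidence against H0.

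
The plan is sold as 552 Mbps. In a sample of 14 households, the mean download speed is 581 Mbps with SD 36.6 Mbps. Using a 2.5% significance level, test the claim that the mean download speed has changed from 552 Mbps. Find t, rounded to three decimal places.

2.965

H0: μ = 552; H1: μ ≠ 552 (one-sample t-test, two-sided).
t = (x̄ − μ₀)/(s/√n) = (581 − 552)/(36.6/√14) = 2.965
df = n − 1 = 13
Two-sided p-value ≈ 0.0110
Since p ≈ 0.0110 < α = 0.025, reject H0; the evidence is statistically significant.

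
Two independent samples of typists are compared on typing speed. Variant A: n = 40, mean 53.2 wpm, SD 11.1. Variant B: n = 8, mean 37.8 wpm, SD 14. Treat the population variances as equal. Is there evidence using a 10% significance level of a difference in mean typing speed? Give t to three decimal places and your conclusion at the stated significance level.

Let group 1 = variant A, group 2 = variant B. H0: μ_1 = μ_2; H1: μ_1 ≠ μ_2 (two-sample pooled-variance t-test, two-sided).
s_p² = [(40−1)·11.1² + (8−1)·14²]/(40+8−2) = 134.287
t = (53.2 − 37.8)/√[134.287·(1/40 + 1/8)] = 3.431
df = n₁ + n₂ − 2 = 46
Two-sided p-value ≈ 0.001
Since p ≈ 0.001 < α = 0.1, reject H0; the data support H1.

t = 3.431; reject H0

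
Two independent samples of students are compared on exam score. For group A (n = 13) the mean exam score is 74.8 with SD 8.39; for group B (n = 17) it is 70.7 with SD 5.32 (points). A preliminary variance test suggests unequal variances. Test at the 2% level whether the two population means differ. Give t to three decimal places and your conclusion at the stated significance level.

t = 1.541; fail to reject H0

Let group 1 = group A, group 2 = group B. H0: μ_1 = μ_2; H1: μ_1 ≠ μ_2 (Welch's two-sample t-test, two-sided).
t = (x̄_1 − x̄_2)/√(s_1²/n_1 + s_2²/n_2) = (74.8 − 70.7)/√(8.39²/13 + 5.32²/17) = 1.541
Welch–Satterthwaite df ≈ 19.16
Two-sided p-value ≈ 0.140
Since p ≈ 0.140 > α = 0.02, fail to reject H0; the data do not provide sufficient evidence against H0.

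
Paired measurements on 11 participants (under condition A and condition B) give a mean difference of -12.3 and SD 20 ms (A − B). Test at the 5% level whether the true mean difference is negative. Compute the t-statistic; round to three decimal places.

-2.040

H0: μ_d = 0; H1: μ_d < 0 (paired t-test on the differences, left-tailed).
t = d̄/(s_d/√n) = -12.3/(20/√11) = -2.040
df = n − 1 = 10
p-value = P(T ≤ -2.040) ≈ 0.034
Since p ≈ 0.034 < α = 0.05, reject H0; the evidence is statistically significant.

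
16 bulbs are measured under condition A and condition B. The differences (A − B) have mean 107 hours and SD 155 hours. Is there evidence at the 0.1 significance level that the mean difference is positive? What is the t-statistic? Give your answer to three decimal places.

H0: μ_d = 0; H1: μ_d > 0 (paired t-test on the differences, right-tailed).
t = d̄/(s_d/√n) = 107/(155/√16) = 2.761
df = n − 1 = 15
p-value = P(T ≥ 2.761) ≈ 0.007
Since p ≈ 0.007 < α = 0.1, reject H0; the evidence is statistically significant.

2.761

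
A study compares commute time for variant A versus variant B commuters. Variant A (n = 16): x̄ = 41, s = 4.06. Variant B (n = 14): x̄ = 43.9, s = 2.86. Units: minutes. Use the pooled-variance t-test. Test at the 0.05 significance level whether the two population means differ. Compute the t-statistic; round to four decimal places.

Let group 1 = variant A, group 2 = variant B. H0: μ_1 = μ_2; H1: μ_1 ≠ μ_2 (two-sample pooled-variance t-test, two-sided).
s_p² = [(16−1)·4.06² + (14−1)·2.86²]/(16+14−2) = 12.6282
t = (41 − 43.9)/√[12.6282·(1/16 + 1/14)] = -2.2299
df = n₁ + n₂ − 2 = 28
Two-sided p-value ≈ 0.034
Since p ≈ 0.034 < α = 0.05, reject H0; the evidence is statistically significant.

-2.2299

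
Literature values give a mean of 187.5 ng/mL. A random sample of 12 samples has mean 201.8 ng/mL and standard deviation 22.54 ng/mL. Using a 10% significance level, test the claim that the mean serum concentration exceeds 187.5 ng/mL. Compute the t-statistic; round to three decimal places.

2.198

H0: μ = 187.5; H1: μ > 187.5 (one-sample t-test, right-tailed).
t = (x̄ − μ₀)/(s/√n) = (201.8 − 187.5)/(22.54/√12) = 2.198
df = n − 1 = 11
p-value = P(T ≥ 2.198) ≈ 0.0251
Since p ≈ 0.0251 < α = 0.1, reject H0; the evidence is statistically significant.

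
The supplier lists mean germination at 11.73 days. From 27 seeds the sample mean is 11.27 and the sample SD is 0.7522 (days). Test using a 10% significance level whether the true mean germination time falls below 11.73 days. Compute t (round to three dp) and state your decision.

t = -3.178; reject H0

H0: μ = 11.73; H1: μ < 11.73 (one-sample t-test, left-tailed).
t = (x̄ − μ₀)/(s/√n) = (11.27 − 11.73)/(0.7522/√27) = -3.178
df = n − 1 = 26
p-value = P(T ≤ -3.178) ≈ 0.0019
Since p ≈ 0.0019 < α = 0.1, reject H0; the evidence is statistically significant.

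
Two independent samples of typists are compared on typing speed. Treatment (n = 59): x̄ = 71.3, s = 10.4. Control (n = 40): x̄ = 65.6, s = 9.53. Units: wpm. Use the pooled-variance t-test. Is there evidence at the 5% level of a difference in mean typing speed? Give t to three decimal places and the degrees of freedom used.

t = 2.767, df = 97

Let group 1 = treatment, group 2 = control. H0: μ_1 = μ_2; H1: μ_1 ≠ μ_2 (two-sample pooled-variance t-test, two-sided).
s_p² = [(59−1)·10.4² + (40−1)·9.53²]/(59+40−2) = 101.189
t = (71.3 − 65.6)/√[101.189·(1/59 + 1/40)] = 2.767
df = n₁ + n₂ − 2 = 97
Two-sided p-value ≈ 0.0068
Since p ≈ 0.0068 < α = 0.05, reject H0; the evidence is statistically significant.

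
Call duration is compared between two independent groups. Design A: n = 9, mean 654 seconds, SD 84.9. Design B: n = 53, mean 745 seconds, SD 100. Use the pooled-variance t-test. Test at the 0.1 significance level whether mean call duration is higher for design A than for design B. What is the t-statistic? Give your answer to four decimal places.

Let group 1 = design A, group 2 = design B. H0: μ_1 = μ_2; H1: μ_1 > μ_2 (two-sample pooled-variance t-test, right-tailed).
s_p² = [(9−1)·84.9² + (53−1)·100²]/(9+53−2) = 9627.73
t = (654 − 745)/√[9627.73·(1/9 + 1/53)] = -2.5724
df = n₁ + n₂ − 2 = 60
p-value = P(T ≥ -2.5724) ≈ 0.994
Since p ≈ 0.994 > α = 0.1, fail to reject H0; the data do not provide sufficient evidence against H0.

-2.5724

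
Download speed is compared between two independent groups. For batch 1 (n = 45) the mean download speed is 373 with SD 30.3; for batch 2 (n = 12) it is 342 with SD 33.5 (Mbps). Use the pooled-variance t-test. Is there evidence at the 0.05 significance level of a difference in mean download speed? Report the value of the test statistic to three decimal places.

Let group 1 = batch 1, group 2 = batch 2. H0: μ_1 = μ_2; H1: μ_1 ≠ μ_2 (two-sample pooled-variance t-test, two-sided).
s_p² = [(45−1)·30.3² + (12−1)·33.5²]/(45+12−2) = 958.922
t = (373 − 342)/√[958.922·(1/45 + 1/12)] = 3.081
df = n₁ + n₂ − 2 = 55
Two-sided p-value ≈ 0.0032
Since p ≈ 0.0032 < α = 0.05, reject H0; the evidence is statistically significant.

3.081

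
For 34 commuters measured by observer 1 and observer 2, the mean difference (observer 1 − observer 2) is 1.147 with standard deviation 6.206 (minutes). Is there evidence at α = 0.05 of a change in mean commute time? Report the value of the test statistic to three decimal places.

1.078

H0: μ_d = 0; H1: μ_d ≠ 0 (paired t-test on the differences, two-sided).
t = d̄/(s_d/√n) = 1.147/(6.206/√34) = 1.078
df = n − 1 = 33
Two-sided p-value ≈ 0.2890
Since p ≈ 0.2890 > α = 0.05, fail to reject H0; the data do not provide sufficient evidence against H0.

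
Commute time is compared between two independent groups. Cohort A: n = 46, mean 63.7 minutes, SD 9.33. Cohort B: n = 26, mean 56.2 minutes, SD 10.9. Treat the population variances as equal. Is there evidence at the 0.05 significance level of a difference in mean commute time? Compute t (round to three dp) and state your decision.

Let group 1 = cohort A, group 2 = cohort B. H0: μ_1 = μ_2; H1: μ_1 ≠ μ_2 (two-sample pooled-variance t-test, two-sided).
s_p² = [(46−1)·9.33² + (26−1)·10.9²]/(46+26−2) = 98.3922
t = (63.7 − 56.2)/√[98.3922·(1/46 + 1/26)] = 3.082
df = n₁ + n₂ − 2 = 70
Two-sided p-value ≈ 0.0029
Since p ≈ 0.0029 < α = 0.05, reject H0; the evidence is statistically significant.

t = 3.082; reject H0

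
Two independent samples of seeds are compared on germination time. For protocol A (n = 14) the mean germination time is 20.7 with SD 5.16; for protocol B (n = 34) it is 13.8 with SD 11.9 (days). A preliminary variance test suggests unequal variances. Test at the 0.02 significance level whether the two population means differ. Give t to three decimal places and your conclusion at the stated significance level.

Let group 1 = protocol A, group 2 = protocol B. H0: μ_1 = μ_2; H1: μ_1 ≠ μ_2 (Welch's two-sample t-test, two-sided).
t = (x̄_1 − x̄_2)/√(s_1²/n_1 + s_2²/n_2) = (20.7 − 13.8)/√(5.16²/14 + 11.9²/34) = 2.801
Welch–Satterthwaite df ≈ 45.78
Two-sided p-value ≈ 0.007
Since p ≈ 0.007 < α = 0.02, reject H0; the data support H1.

t = 2.801; reject H0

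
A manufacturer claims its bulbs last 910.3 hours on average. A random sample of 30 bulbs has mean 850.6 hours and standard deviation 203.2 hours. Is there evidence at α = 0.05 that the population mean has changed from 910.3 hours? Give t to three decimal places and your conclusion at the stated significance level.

H0: μ = 910.3; H1: μ ≠ 910.3 (one-sample t-test, two-sided).
t = (x̄ − μ₀)/(s/√n) = (850.6 − 910.3)/(203.2/√30) = -1.609
df = n − 1 = 29
Two-sided p-value ≈ 0.118
Since p ≈ 0.118 > α = 0.05, fail to reject H0; the data do not provide sufficient evidence against H0.

t = -1.609; fail to reject H0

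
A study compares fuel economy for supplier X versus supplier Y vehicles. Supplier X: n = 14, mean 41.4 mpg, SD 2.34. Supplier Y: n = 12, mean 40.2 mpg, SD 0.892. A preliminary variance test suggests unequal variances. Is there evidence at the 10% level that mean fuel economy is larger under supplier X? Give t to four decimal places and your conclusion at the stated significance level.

Let group 1 = supplier X, group 2 = supplier Y. H0: μ_1 = μ_2; H1: μ_1 > μ_2 (Welch's two-sample t-test, right-tailed).
t = (x̄_1 − x̄_2)/√(s_1²/n_1 + s_2²/n_2) = (41.4 − 40.2)/√(2.34²/14 + 0.892²/12) = 1.7743
Welch–Satterthwaite df ≈ 17.20
p-value = P(T ≥ 1.7743) ≈ 0.047
Since p ≈ 0.047 < α = 0.1, reject H0; the evidence is statistically significant.

t = 1.7743; reject H0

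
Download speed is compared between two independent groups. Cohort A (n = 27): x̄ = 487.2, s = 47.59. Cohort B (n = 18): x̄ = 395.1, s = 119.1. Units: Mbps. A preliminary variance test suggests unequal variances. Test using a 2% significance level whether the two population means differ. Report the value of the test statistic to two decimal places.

Let group 1 = cohort A, group 2 = cohort B. H0: μ_1 = μ_2; H1: μ_1 ≠ μ_2 (Welch's two-sample t-test, two-sided).
t = (x̄_1 − x̄_2)/√(s_1²/n_1 + s_2²/n_2) = (487.2 − 395.1)/√(47.59²/27 + 119.1²/18) = 3.12
Welch–Satterthwaite df ≈ 20.66
Two-sided p-value ≈ 0.0053
Since p ≈ 0.0053 < α = 0.02, reject H0; the evidence is statistically significant.

3.12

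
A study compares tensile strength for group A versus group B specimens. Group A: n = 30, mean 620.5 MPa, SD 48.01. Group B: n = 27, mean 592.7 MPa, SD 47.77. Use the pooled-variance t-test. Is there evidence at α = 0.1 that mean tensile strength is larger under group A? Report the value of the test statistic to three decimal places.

2.188

Let group 1 = group A, group 2 = group B. H0: μ_1 = μ_2; H1: μ_1 > μ_2 (two-sample pooled-variance t-test, right-tailed).
s_p² = [(30−1)·48.01² + (27−1)·47.77²]/(30+27−2) = 2294.09
t = (620.5 − 592.7)/√[2294.09·(1/30 + 1/27)] = 2.188
df = n₁ + n₂ − 2 = 55
p-value = P(T ≥ 2.188) ≈ 0.016
Since p ≈ 0.016 < α = 0.1, reject H0; the data support H1.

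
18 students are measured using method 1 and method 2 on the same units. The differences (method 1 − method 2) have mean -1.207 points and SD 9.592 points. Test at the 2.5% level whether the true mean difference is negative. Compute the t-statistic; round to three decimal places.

-0.534

H0: μ_d = 0; H1: μ_d < 0 (paired t-test on the differences, left-tailed).
t = d̄/(s_d/√n) = -1.207/(9.592/√18) = -0.534
df = n − 1 = 17
p-value = P(T ≤ -0.534) ≈ 0.3002
Since p ≈ 0.3002 > α = 0.025, fail to reject H0; the evidence is not statistically significant.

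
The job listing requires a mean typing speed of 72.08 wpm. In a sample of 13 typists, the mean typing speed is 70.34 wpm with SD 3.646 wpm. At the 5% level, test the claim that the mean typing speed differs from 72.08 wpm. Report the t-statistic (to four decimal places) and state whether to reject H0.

t = -1.7207; fail to reject H0

H0: μ = 72.08; H1: μ ≠ 72.08 (one-sample t-test, two-sided).
t = (x̄ − μ₀)/(s/√n) = (70.34 − 72.08)/(3.646/√13) = -1.7207
df = n − 1 = 12
Two-sided p-value ≈ 0.1110
Since p ≈ 0.1110 > α = 0.05, fail to reject H0; the evidence is not statistically significant.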